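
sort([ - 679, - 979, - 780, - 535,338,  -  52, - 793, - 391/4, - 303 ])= [ - 979, - 793, - 780, - 679, - 535, - 303 , - 391/4, - 52,338 ]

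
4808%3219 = 1589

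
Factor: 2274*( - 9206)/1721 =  - 2^2*3^1*379^1*1721^ (-1 ) * 4603^1  =  - 20934444/1721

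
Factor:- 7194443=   -281^1*25603^1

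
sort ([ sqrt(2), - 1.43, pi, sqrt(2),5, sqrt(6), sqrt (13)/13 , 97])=[ - 1.43  ,  sqrt(13)/13, sqrt( 2), sqrt ( 2),sqrt( 6),pi,5, 97] 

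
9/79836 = 3/26612 = 0.00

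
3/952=3/952 = 0.00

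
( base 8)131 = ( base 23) 3K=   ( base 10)89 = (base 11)81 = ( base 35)2j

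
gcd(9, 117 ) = 9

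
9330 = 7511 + 1819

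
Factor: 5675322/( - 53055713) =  - 2^1 * 3^1 * 945887^1 * 53055713^( - 1)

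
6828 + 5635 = 12463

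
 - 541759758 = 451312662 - 993072420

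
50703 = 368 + 50335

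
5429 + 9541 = 14970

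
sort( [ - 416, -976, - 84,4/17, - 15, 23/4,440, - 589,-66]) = [ - 976, - 589,-416,-84, - 66,- 15, 4/17,  23/4, 440 ]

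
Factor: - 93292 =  - 2^2*83^1*281^1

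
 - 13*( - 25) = 325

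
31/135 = 31/135 = 0.23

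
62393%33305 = 29088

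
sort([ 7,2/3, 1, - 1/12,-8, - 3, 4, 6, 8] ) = [ - 8,-3, - 1/12,2/3,1,4,6 , 7,8 ] 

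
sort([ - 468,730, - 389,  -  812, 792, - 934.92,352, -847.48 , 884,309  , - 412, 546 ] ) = [ - 934.92 ,  -  847.48, - 812,-468,- 412 , - 389 , 309,352,546, 730 , 792, 884 ]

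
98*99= 9702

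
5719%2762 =195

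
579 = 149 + 430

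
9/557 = 9/557 = 0.02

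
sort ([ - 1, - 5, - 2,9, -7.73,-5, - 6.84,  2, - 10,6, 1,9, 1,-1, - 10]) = [ - 10, - 10,-7.73, - 6.84,  -  5 , - 5,-2,-1, - 1, 1,1,2, 6,9, 9 ] 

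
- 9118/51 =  - 9118/51=-178.78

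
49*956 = 46844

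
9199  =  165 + 9034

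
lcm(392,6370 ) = 25480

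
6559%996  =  583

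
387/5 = 77 + 2/5 = 77.40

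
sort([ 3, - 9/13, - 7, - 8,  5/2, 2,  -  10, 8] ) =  [ - 10, - 8, - 7, - 9/13, 2,5/2,3, 8]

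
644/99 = 644/99 = 6.51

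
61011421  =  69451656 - 8440235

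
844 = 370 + 474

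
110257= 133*829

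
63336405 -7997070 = 55339335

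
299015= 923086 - 624071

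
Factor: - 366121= - 7^1*193^1*271^1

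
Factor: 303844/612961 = 2^2*37^1*79^(-1)*2053^1*7759^( - 1) 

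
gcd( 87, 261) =87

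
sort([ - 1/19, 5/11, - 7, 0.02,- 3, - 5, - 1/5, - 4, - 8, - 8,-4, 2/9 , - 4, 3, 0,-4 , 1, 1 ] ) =[- 8, - 8,  -  7, -5, - 4,- 4, - 4, - 4,-3  , - 1/5, - 1/19, 0, 0.02, 2/9, 5/11, 1, 1, 3]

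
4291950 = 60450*71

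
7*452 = 3164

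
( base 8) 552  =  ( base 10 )362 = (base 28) CQ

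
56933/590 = 96 + 293/590 = 96.50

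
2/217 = 2/217 = 0.01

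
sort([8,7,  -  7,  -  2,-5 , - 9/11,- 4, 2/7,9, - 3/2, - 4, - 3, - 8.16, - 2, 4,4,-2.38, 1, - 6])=[ - 8.16, - 7, - 6, - 5,-4 ,-4,  -  3,-2.38, - 2, - 2,-3/2, - 9/11, 2/7, 1,  4,4,7, 8,9]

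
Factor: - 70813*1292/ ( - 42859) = 2^2*17^1*19^2 * 3727^1 * 42859^( - 1)  =  91490396/42859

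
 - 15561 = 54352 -69913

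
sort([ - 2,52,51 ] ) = [  -  2,51,52]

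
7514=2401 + 5113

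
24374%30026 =24374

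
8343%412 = 103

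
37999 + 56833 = 94832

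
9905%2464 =49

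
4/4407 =4/4407 = 0.00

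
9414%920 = 214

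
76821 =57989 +18832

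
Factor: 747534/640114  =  3^1*31^1 *4019^1*320057^(  -  1) = 373767/320057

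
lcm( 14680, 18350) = 73400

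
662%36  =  14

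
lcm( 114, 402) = 7638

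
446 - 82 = 364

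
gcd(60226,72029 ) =1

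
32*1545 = 49440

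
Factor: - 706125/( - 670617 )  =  3^( - 1) *5^3*7^1*277^( - 1 ) = 875/831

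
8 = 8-0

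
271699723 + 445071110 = 716770833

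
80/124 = 20/31 = 0.65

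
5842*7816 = 45661072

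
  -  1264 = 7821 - 9085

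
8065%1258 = 517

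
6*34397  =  206382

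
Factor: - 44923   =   - 167^1*269^1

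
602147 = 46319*13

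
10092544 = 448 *22528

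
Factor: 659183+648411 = 2^1 * 653797^1  =  1307594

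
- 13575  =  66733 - 80308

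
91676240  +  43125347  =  134801587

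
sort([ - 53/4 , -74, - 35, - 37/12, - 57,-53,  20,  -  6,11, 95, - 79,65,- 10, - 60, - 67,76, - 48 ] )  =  [ - 79,-74, - 67, - 60, - 57, - 53, - 48, - 35, - 53/4, - 10, - 6, - 37/12, 11,20, 65, 76, 95] 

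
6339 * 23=145797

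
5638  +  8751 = 14389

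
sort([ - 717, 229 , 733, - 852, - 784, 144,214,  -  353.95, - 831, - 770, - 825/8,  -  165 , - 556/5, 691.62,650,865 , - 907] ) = [ - 907, - 852 , - 831, - 784, - 770, - 717,- 353.95, - 165, - 556/5, - 825/8,144,214,229,650 , 691.62,733,865]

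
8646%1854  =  1230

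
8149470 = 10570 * 771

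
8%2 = 0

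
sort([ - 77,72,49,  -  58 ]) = [ - 77, - 58,49,72] 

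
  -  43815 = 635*( - 69)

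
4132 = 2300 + 1832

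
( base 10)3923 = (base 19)AG9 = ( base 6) 30055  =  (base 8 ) 7523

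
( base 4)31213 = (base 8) 1547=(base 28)133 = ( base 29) 111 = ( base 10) 871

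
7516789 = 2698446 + 4818343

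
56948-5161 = 51787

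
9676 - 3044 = 6632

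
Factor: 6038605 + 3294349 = 9332954 = 2^1*29^1*37^1* 4349^1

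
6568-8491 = -1923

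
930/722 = 465/361 =1.29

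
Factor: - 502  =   - 2^1*251^1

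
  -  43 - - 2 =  - 41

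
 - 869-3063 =- 3932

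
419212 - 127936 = 291276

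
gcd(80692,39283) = 1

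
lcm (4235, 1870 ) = 143990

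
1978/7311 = 1978/7311 = 0.27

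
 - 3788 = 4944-8732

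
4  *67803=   271212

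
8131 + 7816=15947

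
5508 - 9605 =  - 4097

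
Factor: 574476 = 2^2*3^1*7^2*977^1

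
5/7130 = 1/1426=0.00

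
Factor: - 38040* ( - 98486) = 3746407440 = 2^4 * 3^1*5^1*23^1 * 317^1 *2141^1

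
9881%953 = 351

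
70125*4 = 280500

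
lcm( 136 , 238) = 952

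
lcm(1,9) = 9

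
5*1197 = 5985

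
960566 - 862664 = 97902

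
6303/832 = 7 + 479/832 =7.58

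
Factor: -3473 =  - 23^1* 151^1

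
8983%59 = 15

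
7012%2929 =1154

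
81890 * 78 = 6387420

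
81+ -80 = 1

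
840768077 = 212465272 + 628302805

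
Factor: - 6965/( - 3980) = 7/4 = 2^(  -  2)*7^1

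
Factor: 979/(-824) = -2^ ( - 3 )*11^1*89^1*103^( - 1)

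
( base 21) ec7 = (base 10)6433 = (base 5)201213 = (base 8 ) 14441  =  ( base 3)22211021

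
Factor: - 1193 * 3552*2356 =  - 2^7*3^1*19^1 * 31^1*37^1*1193^1=- 9983634816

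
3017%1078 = 861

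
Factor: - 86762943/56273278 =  - 2^(-1)*3^2*211^( - 1 )  *  257^1 * 37511^1*133349^( - 1 )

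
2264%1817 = 447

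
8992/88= 102 + 2/11= 102.18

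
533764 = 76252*7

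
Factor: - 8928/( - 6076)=72/49=2^3*3^2*7^( - 2)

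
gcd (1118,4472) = 1118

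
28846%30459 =28846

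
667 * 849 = 566283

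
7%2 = 1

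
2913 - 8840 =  - 5927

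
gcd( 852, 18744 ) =852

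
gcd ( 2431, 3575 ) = 143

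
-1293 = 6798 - 8091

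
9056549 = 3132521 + 5924028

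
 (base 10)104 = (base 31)3b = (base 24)48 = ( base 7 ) 206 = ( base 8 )150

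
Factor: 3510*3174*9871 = 2^2*3^4*5^1*13^1*23^2*9871^1 = 109970244540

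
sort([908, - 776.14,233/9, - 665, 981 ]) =[ - 776.14, - 665,233/9, 908, 981 ]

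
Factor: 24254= 2^1*67^1 * 181^1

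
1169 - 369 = 800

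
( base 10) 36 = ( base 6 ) 100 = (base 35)11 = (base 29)17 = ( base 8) 44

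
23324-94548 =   -  71224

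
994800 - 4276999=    - 3282199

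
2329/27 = 86 + 7/27= 86.26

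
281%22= 17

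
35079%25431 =9648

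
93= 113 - 20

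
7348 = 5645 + 1703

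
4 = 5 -1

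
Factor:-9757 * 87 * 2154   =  -1828442286=-  2^1*3^2*11^1 *29^1*359^1*887^1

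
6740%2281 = 2178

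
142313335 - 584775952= -442462617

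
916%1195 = 916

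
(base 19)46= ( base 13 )64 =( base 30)2M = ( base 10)82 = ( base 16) 52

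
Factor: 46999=43^1*  1093^1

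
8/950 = 4/475=0.01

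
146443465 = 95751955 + 50691510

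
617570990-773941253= - 156370263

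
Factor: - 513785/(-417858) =2^(- 1 )  *  3^(  -  1 )*5^1 * 7^(-1)*211^1*487^1 *9949^( - 1 )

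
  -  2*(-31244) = 62488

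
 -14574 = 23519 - 38093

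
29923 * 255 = 7630365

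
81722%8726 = 3188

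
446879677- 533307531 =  - 86427854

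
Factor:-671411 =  - 13^1*51647^1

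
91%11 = 3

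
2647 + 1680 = 4327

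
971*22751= 22091221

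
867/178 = 4 + 155/178 = 4.87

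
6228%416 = 404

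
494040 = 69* 7160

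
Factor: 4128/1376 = 3^1 = 3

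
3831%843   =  459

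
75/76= 75/76=0.99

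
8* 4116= 32928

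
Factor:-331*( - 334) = 110554 = 2^1*167^1*331^1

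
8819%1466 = 23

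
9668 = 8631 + 1037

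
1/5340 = 1/5340 =0.00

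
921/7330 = 921/7330 = 0.13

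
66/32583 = 22/10861= 0.00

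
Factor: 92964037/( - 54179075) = -5^( - 2 )*751^1*123787^1 * 2167163^(-1 ) 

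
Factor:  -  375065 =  - 5^1* 75013^1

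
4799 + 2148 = 6947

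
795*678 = 539010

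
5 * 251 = 1255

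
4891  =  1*4891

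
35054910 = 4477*7830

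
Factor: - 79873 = -79873^1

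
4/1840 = 1/460   =  0.00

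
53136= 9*5904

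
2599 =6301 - 3702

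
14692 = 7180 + 7512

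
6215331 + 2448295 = 8663626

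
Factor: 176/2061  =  2^4*3^ (- 2 )*11^1*229^( - 1) 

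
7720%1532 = 60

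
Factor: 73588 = 2^2*18397^1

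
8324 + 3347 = 11671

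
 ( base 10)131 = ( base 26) 51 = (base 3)11212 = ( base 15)8B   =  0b10000011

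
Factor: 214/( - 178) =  - 89^( - 1)*  107^1 = -  107/89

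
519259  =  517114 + 2145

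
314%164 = 150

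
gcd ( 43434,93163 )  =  1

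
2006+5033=7039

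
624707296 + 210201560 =834908856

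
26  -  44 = - 18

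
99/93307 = 99/93307 = 0.00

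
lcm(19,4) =76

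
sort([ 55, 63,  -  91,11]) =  [ - 91, 11,55,63 ] 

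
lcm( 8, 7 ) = 56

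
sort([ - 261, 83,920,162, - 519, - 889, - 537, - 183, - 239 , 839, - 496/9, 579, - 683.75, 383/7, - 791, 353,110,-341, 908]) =[-889, - 791, - 683.75, - 537 , - 519,-341, - 261,-239, - 183, - 496/9,383/7,  83, 110, 162, 353, 579, 839,908, 920]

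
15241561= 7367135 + 7874426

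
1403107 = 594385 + 808722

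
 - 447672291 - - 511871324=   64199033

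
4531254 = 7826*579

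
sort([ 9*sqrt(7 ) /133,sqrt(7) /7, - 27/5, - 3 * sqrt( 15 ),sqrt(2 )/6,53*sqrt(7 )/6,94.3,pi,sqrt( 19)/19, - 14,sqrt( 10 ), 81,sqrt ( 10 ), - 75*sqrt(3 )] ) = [ - 75*sqrt( 3), - 14, - 3 * sqrt( 15 )  , - 27/5,  9*sqrt (7 )/133,  sqrt(19) /19,sqrt( 2) /6,sqrt (7)/7, pi,sqrt ( 10),sqrt(10 ),53*sqrt (7 )/6, 81 , 94.3 ] 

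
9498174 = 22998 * 413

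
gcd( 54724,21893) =1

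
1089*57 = 62073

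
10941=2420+8521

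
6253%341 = 115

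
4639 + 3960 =8599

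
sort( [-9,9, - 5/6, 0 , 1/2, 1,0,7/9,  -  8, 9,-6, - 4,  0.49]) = [-9, - 8, - 6, - 4, - 5/6,0, 0, 0.49, 1/2, 7/9,1,9, 9 ] 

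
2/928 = 1/464=0.00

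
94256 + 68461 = 162717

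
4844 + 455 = 5299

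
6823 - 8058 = -1235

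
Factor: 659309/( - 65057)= - 679/67 = -7^1*67^( - 1)*97^1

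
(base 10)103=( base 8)147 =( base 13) 7c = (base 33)34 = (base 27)3m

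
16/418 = 8/209=0.04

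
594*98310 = 58396140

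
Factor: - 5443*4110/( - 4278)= 5^1*23^(  -  1) *31^( - 1 )*137^1*  5443^1 = 3728455/713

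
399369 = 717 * 557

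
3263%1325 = 613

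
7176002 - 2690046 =4485956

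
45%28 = 17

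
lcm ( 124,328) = 10168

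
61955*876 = 54272580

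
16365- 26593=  - 10228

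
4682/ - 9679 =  - 1 + 4997/9679 = - 0.48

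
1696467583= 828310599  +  868156984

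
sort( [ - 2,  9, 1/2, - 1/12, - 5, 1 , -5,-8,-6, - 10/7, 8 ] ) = [- 8, - 6,  -  5 , - 5, - 2, - 10/7, - 1/12, 1/2, 1, 8,9 ] 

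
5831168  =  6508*896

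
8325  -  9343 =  - 1018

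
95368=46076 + 49292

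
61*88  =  5368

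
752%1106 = 752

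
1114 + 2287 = 3401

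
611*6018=3676998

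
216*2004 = 432864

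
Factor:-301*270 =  - 2^1*3^3*5^1*7^1 *43^1 =- 81270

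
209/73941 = 209/73941 = 0.00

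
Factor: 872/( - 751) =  - 2^3*109^1*751^( - 1) 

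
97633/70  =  97633/70  =  1394.76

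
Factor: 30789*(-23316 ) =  - 717876324 = - 2^2*3^3*11^1*29^1*67^1*311^1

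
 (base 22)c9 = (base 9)333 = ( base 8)421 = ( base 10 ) 273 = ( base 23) BK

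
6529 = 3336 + 3193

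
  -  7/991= - 7/991 = -0.01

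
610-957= - 347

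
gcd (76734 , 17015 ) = 1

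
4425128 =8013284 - 3588156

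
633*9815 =6212895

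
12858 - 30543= - 17685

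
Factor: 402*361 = 2^1*3^1*19^2*67^1 = 145122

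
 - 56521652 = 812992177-869513829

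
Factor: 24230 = 2^1*5^1*2423^1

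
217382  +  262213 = 479595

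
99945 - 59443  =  40502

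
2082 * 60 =124920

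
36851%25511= 11340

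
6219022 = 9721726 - 3502704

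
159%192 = 159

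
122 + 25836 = 25958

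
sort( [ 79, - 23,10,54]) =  [ - 23, 10  ,  54,79] 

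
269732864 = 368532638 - 98799774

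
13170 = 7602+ 5568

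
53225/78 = 53225/78=682.37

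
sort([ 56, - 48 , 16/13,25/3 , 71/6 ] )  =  [ - 48,16/13, 25/3,  71/6, 56]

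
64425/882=21475/294 = 73.04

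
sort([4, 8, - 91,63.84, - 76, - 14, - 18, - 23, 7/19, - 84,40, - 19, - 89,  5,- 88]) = [ - 91, - 89,-88, - 84, - 76, - 23 ,-19, - 18, - 14, 7/19,  4, 5, 8,40,63.84]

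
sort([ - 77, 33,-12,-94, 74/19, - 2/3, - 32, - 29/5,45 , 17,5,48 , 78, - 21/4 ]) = [-94, -77 , - 32,-12, - 29/5, - 21/4,-2/3, 74/19,5 , 17 , 33,45, 48,78 ]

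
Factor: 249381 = 3^2*11^2 * 229^1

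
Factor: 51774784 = 2^6*808981^1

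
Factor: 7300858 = 2^1 *3650429^1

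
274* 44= 12056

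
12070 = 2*6035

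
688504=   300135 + 388369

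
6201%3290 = 2911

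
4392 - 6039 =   -  1647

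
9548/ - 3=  - 9548/3=-3182.67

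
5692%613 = 175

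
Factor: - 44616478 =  - 2^1 *22308239^1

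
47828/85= 47828/85 = 562.68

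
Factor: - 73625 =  - 5^3*19^1 * 31^1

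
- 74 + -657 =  - 731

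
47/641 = 47/641=0.07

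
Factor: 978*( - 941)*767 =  - 705868566= -2^1 * 3^1*13^1*59^1*163^1*941^1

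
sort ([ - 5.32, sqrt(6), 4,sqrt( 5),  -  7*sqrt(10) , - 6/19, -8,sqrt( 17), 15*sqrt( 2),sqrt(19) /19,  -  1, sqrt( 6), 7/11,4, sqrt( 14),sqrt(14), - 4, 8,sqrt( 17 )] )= [ - 7*sqrt ( 10), - 8, - 5.32, - 4, - 1, - 6/19,sqrt(19)/19,7/11,sqrt (5), sqrt(6), sqrt(6),sqrt(14 ),sqrt (14 ), 4,4,sqrt(17 ), sqrt( 17 ), 8, 15*sqrt(2) ]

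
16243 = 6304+9939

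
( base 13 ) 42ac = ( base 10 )9268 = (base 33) 8gs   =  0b10010000110100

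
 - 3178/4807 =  - 1 + 1629/4807 = - 0.66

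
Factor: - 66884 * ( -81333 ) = 5439876372 = 2^2 * 3^2*7^1*23^1 * 727^1 * 1291^1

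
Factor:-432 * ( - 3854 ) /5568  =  2^(- 1)*3^2*29^(  -  1 )*41^1*47^1 = 17343/58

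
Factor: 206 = 2^1*103^1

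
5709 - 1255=4454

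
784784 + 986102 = 1770886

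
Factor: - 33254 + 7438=  -  2^3*7^1*461^1 = -25816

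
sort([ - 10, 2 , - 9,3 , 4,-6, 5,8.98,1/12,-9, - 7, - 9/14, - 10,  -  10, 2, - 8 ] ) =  [ - 10, - 10, - 10, - 9, - 9, - 8, - 7, - 6, - 9/14,1/12,2, 2,3, 4, 5,8.98 ]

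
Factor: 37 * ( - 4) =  - 2^2*37^1 = - 148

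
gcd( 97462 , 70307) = 1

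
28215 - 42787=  - 14572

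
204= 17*12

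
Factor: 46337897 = 46337897^1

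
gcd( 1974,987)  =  987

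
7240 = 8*905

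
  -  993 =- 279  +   - 714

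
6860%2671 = 1518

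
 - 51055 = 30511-81566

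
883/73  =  883/73 = 12.10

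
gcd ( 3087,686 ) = 343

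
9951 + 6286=16237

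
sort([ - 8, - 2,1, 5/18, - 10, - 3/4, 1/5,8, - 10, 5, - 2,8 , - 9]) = [-10,-10,-9, - 8, - 2, - 2, -3/4 , 1/5,5/18,1,5,8,8 ]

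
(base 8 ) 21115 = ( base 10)8781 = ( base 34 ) 7k9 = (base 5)240111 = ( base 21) jj3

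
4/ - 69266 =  - 1 + 34631/34633 = -0.00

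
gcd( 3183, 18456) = 3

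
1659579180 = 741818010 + 917761170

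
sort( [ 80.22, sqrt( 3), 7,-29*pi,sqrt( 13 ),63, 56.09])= [ - 29*pi, sqrt ( 3 ), sqrt( 13), 7, 56.09, 63,80.22]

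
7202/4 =1800 + 1/2= 1800.50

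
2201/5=440 + 1/5 = 440.20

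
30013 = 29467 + 546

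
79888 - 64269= 15619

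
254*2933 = 744982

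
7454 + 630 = 8084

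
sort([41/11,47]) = [41/11,47]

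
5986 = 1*5986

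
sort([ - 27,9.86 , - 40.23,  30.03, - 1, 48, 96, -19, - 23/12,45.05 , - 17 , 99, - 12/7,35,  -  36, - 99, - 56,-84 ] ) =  [  -  99, -84, - 56, - 40.23 , - 36, - 27, - 19, - 17, - 23/12 , - 12/7, - 1,9.86 , 30.03,35,45.05,  48,  96,  99]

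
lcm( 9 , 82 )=738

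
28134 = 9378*3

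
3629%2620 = 1009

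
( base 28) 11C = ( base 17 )2E8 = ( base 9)1115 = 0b1100111000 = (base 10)824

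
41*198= 8118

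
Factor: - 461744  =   - 2^4 * 28859^1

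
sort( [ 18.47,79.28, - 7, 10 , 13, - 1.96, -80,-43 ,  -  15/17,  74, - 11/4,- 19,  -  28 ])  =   [ -80,-43, - 28, - 19, - 7 , - 11/4,  -  1.96,  -  15/17,  10,13, 18.47,74,  79.28]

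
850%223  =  181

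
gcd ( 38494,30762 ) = 2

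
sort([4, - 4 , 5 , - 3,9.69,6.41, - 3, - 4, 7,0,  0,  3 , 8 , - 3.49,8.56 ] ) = [-4,-4, - 3.49, - 3, - 3,0,0, 3, 4,  5 , 6.41, 7, 8 , 8.56,9.69]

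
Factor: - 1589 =  -  7^1*227^1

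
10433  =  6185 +4248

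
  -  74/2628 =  -1 + 1277/1314 =- 0.03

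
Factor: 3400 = 2^3*5^2*17^1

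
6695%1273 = 330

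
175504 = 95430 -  - 80074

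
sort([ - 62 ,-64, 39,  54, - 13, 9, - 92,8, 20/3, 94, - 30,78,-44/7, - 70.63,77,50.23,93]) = [ - 92, - 70.63,- 64, - 62, - 30,- 13, - 44/7,20/3,  8,9 , 39,50.23, 54, 77,  78,93,94]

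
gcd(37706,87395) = 1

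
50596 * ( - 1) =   -  50596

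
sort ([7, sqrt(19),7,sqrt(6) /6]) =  [ sqrt(6 )/6,sqrt ( 19 ), 7, 7 ] 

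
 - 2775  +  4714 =1939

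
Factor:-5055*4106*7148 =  - 2^3*3^1 * 5^1*337^1*1787^1*2053^1 =-148362672840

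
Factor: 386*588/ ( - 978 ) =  - 37828/163= - 2^2*7^2*163^( - 1)*193^1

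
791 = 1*791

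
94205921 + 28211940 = 122417861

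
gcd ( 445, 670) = 5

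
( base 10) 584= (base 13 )35C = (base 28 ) KO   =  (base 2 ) 1001001000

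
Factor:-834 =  - 2^1*3^1*139^1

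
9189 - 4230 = 4959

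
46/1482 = 23/741 = 0.03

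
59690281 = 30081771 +29608510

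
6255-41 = 6214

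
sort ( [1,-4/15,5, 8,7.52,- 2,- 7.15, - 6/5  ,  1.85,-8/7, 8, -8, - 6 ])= [-8 , - 7.15, - 6, - 2,-6/5, - 8/7, - 4/15,1,1.85, 5, 7.52, 8,8]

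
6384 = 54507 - 48123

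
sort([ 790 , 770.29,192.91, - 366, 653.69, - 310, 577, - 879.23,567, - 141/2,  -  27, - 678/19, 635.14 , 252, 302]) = [ - 879.23, - 366, - 310, - 141/2, - 678/19, - 27, 192.91,  252 , 302,567, 577,635.14, 653.69, 770.29, 790 ]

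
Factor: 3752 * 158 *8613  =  2^4*3^3*7^1 * 11^1 * 29^1* 67^1*79^1 = 5105924208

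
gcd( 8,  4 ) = 4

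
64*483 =30912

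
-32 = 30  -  62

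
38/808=19/404 = 0.05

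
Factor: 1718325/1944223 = 3^2*5^2*7^1*1091^1*1944223^( - 1) 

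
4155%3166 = 989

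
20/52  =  5/13 = 0.38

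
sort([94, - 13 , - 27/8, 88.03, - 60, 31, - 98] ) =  [ - 98 , - 60, - 13, - 27/8,  31,88.03,94] 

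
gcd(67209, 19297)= 1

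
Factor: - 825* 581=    - 479325 = -  3^1 * 5^2*7^1*11^1 * 83^1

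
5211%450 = 261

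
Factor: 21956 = 2^2*11^1*499^1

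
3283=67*49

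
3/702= 1/234 = 0.00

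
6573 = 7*939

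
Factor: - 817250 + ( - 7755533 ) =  - 8572783 = - 8572783^1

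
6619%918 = 193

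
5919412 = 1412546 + 4506866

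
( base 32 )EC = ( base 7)1225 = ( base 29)fp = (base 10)460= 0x1CC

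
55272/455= 121 + 31/65=121.48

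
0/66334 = 0  =  0.00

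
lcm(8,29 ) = 232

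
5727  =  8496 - 2769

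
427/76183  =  427/76183= 0.01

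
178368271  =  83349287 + 95018984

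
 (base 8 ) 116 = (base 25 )33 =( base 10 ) 78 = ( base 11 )71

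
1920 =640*3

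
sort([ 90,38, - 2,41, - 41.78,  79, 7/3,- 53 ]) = [ - 53, - 41.78, - 2, 7/3,38, 41,79, 90] 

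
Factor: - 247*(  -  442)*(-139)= - 15175186 = - 2^1*13^2*17^1*19^1*139^1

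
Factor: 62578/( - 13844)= - 31289/6922 = - 2^( - 1)*67^1*467^1*3461^( - 1 )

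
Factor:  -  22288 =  - 2^4*7^1*199^1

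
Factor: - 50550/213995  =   - 30/127  =  - 2^1*3^1*5^1*127^ ( - 1 ) 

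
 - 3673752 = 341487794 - 345161546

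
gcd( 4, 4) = 4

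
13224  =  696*19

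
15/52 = 15/52= 0.29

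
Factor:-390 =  - 2^1*3^1 *5^1*13^1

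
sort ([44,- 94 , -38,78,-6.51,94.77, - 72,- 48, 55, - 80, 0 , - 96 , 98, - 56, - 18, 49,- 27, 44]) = [ - 96,-94, - 80 , - 72, - 56,-48 , - 38,-27 , - 18,- 6.51,0,44, 44, 49,55,  78 , 94.77, 98]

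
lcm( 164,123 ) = 492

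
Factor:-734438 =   -  2^1*367219^1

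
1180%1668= 1180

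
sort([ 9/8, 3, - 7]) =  [ - 7,9/8,3 ]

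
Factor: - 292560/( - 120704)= 795/328  =  2^( - 3)*3^1*5^1*41^( - 1)* 53^1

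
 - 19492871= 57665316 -77158187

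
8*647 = 5176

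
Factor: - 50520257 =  - 137^1 * 499^1*739^1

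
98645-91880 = 6765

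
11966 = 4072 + 7894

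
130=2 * 65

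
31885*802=25571770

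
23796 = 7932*3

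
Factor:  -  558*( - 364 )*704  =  142990848 = 2^9*3^2 * 7^1*11^1*13^1*31^1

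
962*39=37518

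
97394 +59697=157091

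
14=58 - 44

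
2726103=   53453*51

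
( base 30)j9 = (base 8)1103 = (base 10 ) 579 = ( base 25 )n4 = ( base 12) 403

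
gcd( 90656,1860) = 4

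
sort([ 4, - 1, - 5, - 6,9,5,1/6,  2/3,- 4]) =[ - 6, - 5, - 4, - 1,1/6, 2/3,4, 5,9 ]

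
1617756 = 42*38518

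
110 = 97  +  13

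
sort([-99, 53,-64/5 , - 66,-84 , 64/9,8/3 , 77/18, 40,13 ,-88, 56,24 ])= [  -  99,  -  88 ,-84, - 66 ,-64/5,8/3 , 77/18, 64/9, 13,24,40,53,56] 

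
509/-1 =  - 509/1 = - 509.00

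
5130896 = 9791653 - 4660757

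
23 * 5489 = 126247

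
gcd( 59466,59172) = 6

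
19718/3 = 6572 + 2/3 = 6572.67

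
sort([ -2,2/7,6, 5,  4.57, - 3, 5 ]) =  [ - 3, - 2  ,  2/7,4.57, 5, 5, 6 ]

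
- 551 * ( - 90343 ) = 49778993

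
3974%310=254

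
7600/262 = 3800/131 = 29.01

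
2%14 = 2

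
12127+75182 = 87309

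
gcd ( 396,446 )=2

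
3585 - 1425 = 2160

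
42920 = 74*580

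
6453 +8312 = 14765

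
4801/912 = 5 + 241/912 =5.26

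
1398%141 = 129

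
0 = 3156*0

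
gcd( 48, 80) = 16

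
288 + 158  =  446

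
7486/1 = 7486 = 7486.00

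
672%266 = 140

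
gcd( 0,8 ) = 8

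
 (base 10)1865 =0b11101001001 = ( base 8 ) 3511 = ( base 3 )2120002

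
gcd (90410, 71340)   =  10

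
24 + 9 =33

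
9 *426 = 3834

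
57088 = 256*223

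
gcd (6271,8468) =1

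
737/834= 737/834= 0.88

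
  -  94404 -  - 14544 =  - 79860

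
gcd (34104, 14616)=4872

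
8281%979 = 449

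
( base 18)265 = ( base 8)1371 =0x2F9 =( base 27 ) 115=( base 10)761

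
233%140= 93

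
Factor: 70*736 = 2^6*5^1*7^1*23^1=51520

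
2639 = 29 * 91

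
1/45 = 1/45=0.02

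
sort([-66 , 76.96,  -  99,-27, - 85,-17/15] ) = [-99, - 85,-66,-27,-17/15,76.96]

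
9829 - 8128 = 1701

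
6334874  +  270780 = 6605654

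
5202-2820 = 2382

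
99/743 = 99/743 = 0.13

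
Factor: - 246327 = -3^1*47^1*1747^1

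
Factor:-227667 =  -3^1* 11^1*6899^1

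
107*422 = 45154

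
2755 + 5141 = 7896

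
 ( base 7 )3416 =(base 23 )27J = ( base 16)4d6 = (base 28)1G6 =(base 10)1238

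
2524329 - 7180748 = -4656419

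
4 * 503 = 2012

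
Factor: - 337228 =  - 2^2*84307^1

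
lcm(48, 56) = 336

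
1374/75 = 18 +8/25 = 18.32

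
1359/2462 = 1359/2462 = 0.55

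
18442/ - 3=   -18442/3  =  -6147.33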